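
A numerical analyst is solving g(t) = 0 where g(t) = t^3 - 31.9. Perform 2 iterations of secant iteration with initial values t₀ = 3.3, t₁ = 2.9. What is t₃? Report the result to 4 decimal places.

g(3.3) = 4.037000, g(2.9) = -7.511000
t₂ = 2.900000 − (-7.511000)·(2.900000 − 3.300000) / (-7.511000 − 4.037000) = 2.900000 − (3.004400)/(-11.548000) = 3.160166
g(3.160166) = -0.340523
t₃ = 3.160166 − (-0.340523)·(3.160166 − 2.900000) / (-0.340523 − (-7.511000)) = 3.160166 − (-0.088593)/(7.170477) = 3.172521

3.1725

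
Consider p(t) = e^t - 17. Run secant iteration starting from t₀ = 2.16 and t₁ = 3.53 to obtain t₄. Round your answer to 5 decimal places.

2.84164

p(2.16) = -8.3288623, p(3.53) = 17.1239676
t₂ = 3.5300000 − 17.1239676·(3.5300000 − 2.1600000) / (17.1239676 − (-8.3288623)) = 3.5300000 − (23.4598356)/(25.4528300) = 2.6083015
p(2.6083015) = -3.4240278
t₃ = 2.6083015 − (-3.4240278)·(2.6083015 − 3.5300000) / (-3.4240278 − 17.1239676) = 2.6083015 − (3.1559213)/(-20.5479954) = 2.7618893
p(2.7618893) = -1.1702785
t₄ = 2.7618893 − (-1.1702785)·(2.7618893 − 2.6083015) / (-1.1702785 − (-3.4240278)) = 2.7618893 − (-0.1797405)/(2.2537492) = 2.8416411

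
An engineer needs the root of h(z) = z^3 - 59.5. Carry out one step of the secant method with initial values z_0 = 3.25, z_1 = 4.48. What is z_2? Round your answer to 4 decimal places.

3.8070

h(3.25) = -25.171875, h(4.48) = 30.415392
z_2 = 4.480000 − 30.415392·(4.480000 − 3.250000) / (30.415392 − (-25.171875)) = 4.480000 − (37.410932)/(55.587267) = 3.806987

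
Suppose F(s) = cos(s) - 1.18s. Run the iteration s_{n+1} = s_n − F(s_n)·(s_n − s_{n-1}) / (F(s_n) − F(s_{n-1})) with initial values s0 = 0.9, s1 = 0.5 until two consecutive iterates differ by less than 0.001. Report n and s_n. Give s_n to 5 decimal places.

n = 4, s_n = 0.66623

F(0.9) = -0.4403900, F(0.5) = 0.2875826
s2 = 0.5000000 − 0.2875826·(-0.4000000)/(0.7279726) = 0.6580183;  |Δ| = 0.1580183
F(0.6580183) = 0.0147440
s3 = 0.6580183 − 0.0147440·(0.1580183)/(-0.2728385) = 0.6665576;  |Δ| = 0.0085392
F(0.6665576) = -0.0005832
s4 = 0.6665576 − (-0.0005832)·(0.0085392)/(-0.0153272) = 0.6662326;  |Δ| = 0.0003249
|s4 − s3| = 0.0003249 < 0.001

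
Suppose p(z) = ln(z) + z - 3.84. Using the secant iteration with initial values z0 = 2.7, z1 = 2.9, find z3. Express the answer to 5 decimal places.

2.80765

p(2.7) = -0.1467482, p(2.9) = 0.1247107
z2 = 2.9000000 − 0.1247107·(2.9000000 − 2.7000000) / (0.1247107 − (-0.1467482)) = 2.9000000 − (0.0249421)/(0.2714590) = 2.8081182
p(2.8081182) = 0.0006327
z3 = 2.8081182 − 0.0006327·(2.8081182 − 2.9000000) / (0.0006327 − 0.1247107) = 2.8081182 − (-0.0000581)/(-0.1240780) = 2.8076496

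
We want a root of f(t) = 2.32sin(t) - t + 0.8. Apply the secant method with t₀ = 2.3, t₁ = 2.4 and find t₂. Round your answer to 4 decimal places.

f(2.3) = 0.230036, f(2.4) = -0.032925
t₂ = 2.400000 − (-0.032925)·(2.400000 − 2.300000) / (-0.032925 − 0.230036) = 2.400000 − (-0.003293)/(-0.262962) = 2.387479

2.3875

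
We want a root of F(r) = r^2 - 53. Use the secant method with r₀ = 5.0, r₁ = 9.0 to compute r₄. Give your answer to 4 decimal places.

7.2807

F(5.0) = -28.000000, F(9.0) = 28.000000
r₂ = 9.000000 − 28.000000·(9.000000 − 5.000000) / (28.000000 − (-28.000000)) = 9.000000 − (112.000000)/(56.000000) = 7.000000
F(7.000000) = -4.000000
r₃ = 7.000000 − (-4.000000)·(7.000000 − 9.000000) / (-4.000000 − 28.000000) = 7.000000 − (8.000000)/(-32.000000) = 7.250000
F(7.250000) = -0.437500
r₄ = 7.250000 − (-0.437500)·(7.250000 − 7.000000) / (-0.437500 − (-4.000000)) = 7.250000 − (-0.109375)/(3.562500) = 7.280702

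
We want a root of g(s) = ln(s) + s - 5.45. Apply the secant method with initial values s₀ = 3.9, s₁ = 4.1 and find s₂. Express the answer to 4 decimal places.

g(3.9) = -0.189023, g(4.1) = 0.060987
s₂ = 4.100000 − 0.060987·(4.100000 − 3.900000) / (0.060987 − (-0.189023)) = 4.100000 − (0.012197)/(0.250010) = 4.051212

4.0512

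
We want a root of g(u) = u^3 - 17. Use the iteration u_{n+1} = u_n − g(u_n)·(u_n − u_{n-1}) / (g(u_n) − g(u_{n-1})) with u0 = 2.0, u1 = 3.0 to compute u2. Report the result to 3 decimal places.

2.474

g(2.0) = -9.00000, g(3.0) = 10.00000
u2 = 3.00000 − 10.00000·(3.00000 − 2.00000) / (10.00000 − (-9.00000)) = 3.00000 − (10.00000)/(19.00000) = 2.47368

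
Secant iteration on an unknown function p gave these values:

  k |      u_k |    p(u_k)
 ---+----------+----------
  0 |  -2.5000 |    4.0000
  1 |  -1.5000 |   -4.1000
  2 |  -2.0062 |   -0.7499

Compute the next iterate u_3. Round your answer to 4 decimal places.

u_3 = -2.0062 − (-0.7499)·(-2.0062 − (-1.5000)) / (-0.7499 − (-4.1000))
   = -2.0062 − (0.379599)/(3.350100) = -2.119510

-2.1195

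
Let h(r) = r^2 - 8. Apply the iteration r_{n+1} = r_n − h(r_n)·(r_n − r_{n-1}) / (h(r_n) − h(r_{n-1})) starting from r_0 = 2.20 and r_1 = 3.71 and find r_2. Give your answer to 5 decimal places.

2.73469

h(2.20) = -3.1600000, h(3.71) = 5.7641000
r_2 = 3.7100000 − 5.7641000·(3.7100000 − 2.2000000) / (5.7641000 − (-3.1600000)) = 3.7100000 − (8.7037910)/(8.9241000) = 2.7346870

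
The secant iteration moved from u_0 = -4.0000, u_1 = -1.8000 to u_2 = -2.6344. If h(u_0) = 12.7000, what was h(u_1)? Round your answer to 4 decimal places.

The secant line through (-4.0000, 12.7000) and (-1.8000, h(u_1)) crosses zero at u_2 = -2.6344.
So (-4.0000, 12.7000), (-1.8000, h(u_1)), (-2.6344, 0) are collinear:
h(u_1) = 12.7000 · (-1.8000 − (-2.6344)) / (-4.0000 − (-2.6344)) = 12.7000 · (0.834400)/(-1.365600) = -7.759871

-7.7599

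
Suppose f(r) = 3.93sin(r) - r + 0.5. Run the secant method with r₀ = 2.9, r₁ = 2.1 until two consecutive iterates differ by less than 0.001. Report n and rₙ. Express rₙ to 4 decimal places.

f(2.9) = -1.459750, f(2.1) = 1.792413
r₂ = 2.100000 − 1.792413·(-0.800000)/(3.252163) = 2.540916;  |Δ| = 0.440916
f(2.540916) = 0.180324
r₃ = 2.540916 − 0.180324·(0.440916)/(-1.612089) = 2.590235;  |Δ| = 0.049320
f(2.590235) = -0.031529
r₄ = 2.590235 − (-0.031529)·(0.049320)/(-0.211853) = 2.582895;  |Δ| = 0.007340
f(2.582895) = 0.000327
r₅ = 2.582895 − 0.000327·(-0.007340)/(0.031856) = 2.582971;  |Δ| = 0.000075
|r₅ − r₄| = 0.000075 < 0.001

n = 5, rₙ = 2.5830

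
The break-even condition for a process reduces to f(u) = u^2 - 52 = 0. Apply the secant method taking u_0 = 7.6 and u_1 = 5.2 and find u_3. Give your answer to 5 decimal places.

f(7.6) = 5.7600000, f(5.2) = -24.9600000
u_2 = 5.2000000 − (-24.9600000)·(5.2000000 − 7.6000000) / (-24.9600000 − 5.7600000) = 5.2000000 − (59.9040000)/(-30.7200000) = 7.1500000
f(7.1500000) = -0.8775000
u_3 = 7.1500000 − (-0.8775000)·(7.1500000 − 5.2000000) / (-0.8775000 − (-24.9600000)) = 7.1500000 − (-1.7111250)/(24.0825000) = 7.2210526

7.22105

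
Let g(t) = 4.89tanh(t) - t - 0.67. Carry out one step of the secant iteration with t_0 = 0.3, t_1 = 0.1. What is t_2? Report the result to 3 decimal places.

g(0.3) = 0.45452, g(0.1) = -0.28262
t_2 = 0.10000 − (-0.28262)·(0.10000 − 0.30000) / (-0.28262 − 0.45452) = 0.10000 − (0.05652)/(-0.73714) = 0.17668

0.177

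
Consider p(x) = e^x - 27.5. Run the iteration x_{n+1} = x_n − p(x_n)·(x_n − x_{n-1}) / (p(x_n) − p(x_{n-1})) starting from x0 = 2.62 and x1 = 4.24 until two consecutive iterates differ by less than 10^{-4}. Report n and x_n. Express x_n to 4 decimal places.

p(2.62) = -13.764276, p(4.24) = 41.907852
x2 = 4.240000 − 41.907852·(1.620000)/(55.672128) = 3.020526;  |Δ| = 1.219474
p(3.020526) = -6.997930
x3 = 3.020526 − (-6.997930)·(-1.219474)/(-48.905781) = 3.195020;  |Δ| = 0.174495
p(3.195020) = -3.089327
x4 = 3.195020 − (-3.089327)·(0.174495)/(3.908603) = 3.332940;  |Δ| = 0.137919
p(3.332940) = 0.520588
x5 = 3.332940 − 0.520588·(0.137919)/(3.609915) = 3.313050;  |Δ| = 0.019889
p(3.313050) = -0.031219
x6 = 3.313050 − (-0.031219)·(-0.019889)/(-0.551806) = 3.314175;  |Δ| = 0.001125
p(3.314175) = -0.000292
x7 = 3.314175 − (-0.000292)·(0.001125)/(0.030927) = 3.314186;  |Δ| = 0.000011
|x7 − x6| = 0.000011 < 10^{-4}

n = 7, x_n = 3.3142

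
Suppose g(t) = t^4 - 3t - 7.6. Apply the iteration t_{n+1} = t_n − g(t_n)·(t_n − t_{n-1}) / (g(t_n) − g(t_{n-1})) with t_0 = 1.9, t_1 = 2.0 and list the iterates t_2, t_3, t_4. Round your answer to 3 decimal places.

1.910, 1.911, 1.911

g(1.9) = -0.26790, g(2.0) = 2.40000
t_2 = 2.00000 − 2.40000·(2.00000 − 1.90000) / (2.40000 − (-0.26790)) = 2.00000 − (0.24000)/(2.66790) = 1.91004
g(1.91004) = -0.02033
t_3 = 1.91004 − (-0.02033)·(1.91004 − 2.00000) / (-0.02033 − 2.40000) = 1.91004 − (0.00183)/(-2.42033) = 1.91080
g(1.91080) = -0.00152
t_4 = 1.91080 − (-0.00152)·(1.91080 − 1.91004) / (-0.00152 − (-0.02033)) = 1.91080 − (0.00000)/(0.01881) = 1.91086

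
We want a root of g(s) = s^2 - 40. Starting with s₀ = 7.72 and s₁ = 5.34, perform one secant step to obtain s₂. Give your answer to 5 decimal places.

6.21936

g(7.72) = 19.5984000, g(5.34) = -11.4844000
s₂ = 5.3400000 − (-11.4844000)·(5.3400000 − 7.7200000) / (-11.4844000 − 19.5984000) = 5.3400000 − (27.3328720)/(-31.0828000) = 6.2193568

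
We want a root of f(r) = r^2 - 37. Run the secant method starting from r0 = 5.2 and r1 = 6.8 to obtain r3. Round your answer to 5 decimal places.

6.07981

f(5.2) = -9.9600000, f(6.8) = 9.2400000
r2 = 6.8000000 − 9.2400000·(6.8000000 − 5.2000000) / (9.2400000 − (-9.9600000)) = 6.8000000 − (14.7840000)/(19.2000000) = 6.0300000
f(6.0300000) = -0.6391000
r3 = 6.0300000 − (-0.6391000)·(6.0300000 − 6.8000000) / (-0.6391000 − 9.2400000) = 6.0300000 − (0.4921070)/(-9.8791000) = 6.0798129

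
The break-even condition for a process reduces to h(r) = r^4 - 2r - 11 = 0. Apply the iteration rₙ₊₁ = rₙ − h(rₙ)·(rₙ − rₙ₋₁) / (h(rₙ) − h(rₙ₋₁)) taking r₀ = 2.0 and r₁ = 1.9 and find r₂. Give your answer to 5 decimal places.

h(2.0) = 1.0000000, h(1.9) = -1.7679000
r₂ = 1.9000000 − (-1.7679000)·(1.9000000 − 2.0000000) / (-1.7679000 − 1.0000000) = 1.9000000 − (0.1767900)/(-2.7679000) = 1.9638715

1.96387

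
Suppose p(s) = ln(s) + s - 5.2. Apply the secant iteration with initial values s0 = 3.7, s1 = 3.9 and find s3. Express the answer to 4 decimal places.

3.8515

p(3.7) = -0.191667, p(3.9) = 0.060977
s2 = 3.900000 − 0.060977·(3.900000 − 3.700000) / (0.060977 − (-0.191667)) = 3.900000 − (0.012195)/(0.252644) = 3.851729
p(3.851729) = 0.000251
s3 = 3.851729 − 0.000251·(3.851729 − 3.900000) / (0.000251 − 0.060977) = 3.851729 − (-0.000012)/(-0.060725) = 3.851529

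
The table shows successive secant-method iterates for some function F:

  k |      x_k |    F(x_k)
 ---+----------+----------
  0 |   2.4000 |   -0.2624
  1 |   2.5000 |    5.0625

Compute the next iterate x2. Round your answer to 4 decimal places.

2.4049

x2 = 2.5000 − 5.0625·(2.5000 − 2.4000) / (5.0625 − (-0.2624))
   = 2.5000 − (0.506250)/(5.324900) = 2.404928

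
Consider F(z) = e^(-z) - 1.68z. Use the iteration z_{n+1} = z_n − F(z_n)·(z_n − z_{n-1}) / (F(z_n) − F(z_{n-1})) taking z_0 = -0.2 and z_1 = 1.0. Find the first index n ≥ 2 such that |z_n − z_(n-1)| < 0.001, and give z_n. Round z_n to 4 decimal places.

n = 5, z_n = 0.3993

F(-0.2) = 1.557403, F(1.0) = -1.312121
z_2 = 1.000000 − (-1.312121)·(1.200000)/(-2.869523) = 0.451287;  |Δ| = 0.548713
F(0.451287) = -0.121354
z_3 = 0.451287 − (-0.121354)·(-0.548713)/(1.190766) = 0.395366;  |Δ| = 0.055921
F(0.395366) = 0.009218
z_4 = 0.395366 − 0.009218·(-0.055921)/(0.130572) = 0.399314;  |Δ| = 0.003948
F(0.399314) = -0.000068
z_5 = 0.399314 − (-0.000068)·(0.003948)/(-0.009286) = 0.399285;  |Δ| = 0.000029
|z_5 − z_4| = 0.000029 < 0.001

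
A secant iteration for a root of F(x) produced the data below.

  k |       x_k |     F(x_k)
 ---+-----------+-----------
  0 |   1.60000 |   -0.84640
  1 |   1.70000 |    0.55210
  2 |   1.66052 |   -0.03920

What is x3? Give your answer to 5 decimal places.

x3 = 1.66052 − (-0.03920)·(1.66052 − 1.70000) / (-0.03920 − 0.55210)
   = 1.66052 − (0.0015476)/(-0.5913000) = 1.6631373

1.66314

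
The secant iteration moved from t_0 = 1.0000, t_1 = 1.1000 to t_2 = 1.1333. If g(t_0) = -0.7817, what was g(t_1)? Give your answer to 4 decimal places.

-0.1953

The secant line through (1.0000, -0.7817) and (1.1000, g(t_1)) crosses zero at t_2 = 1.1333.
So (1.0000, -0.7817), (1.1000, g(t_1)), (1.1333, 0) are collinear:
g(t_1) = -0.7817 · (1.1000 − 1.1333) / (1.0000 − 1.1333) = -0.7817 · (-0.033300)/(-0.133300) = -0.195278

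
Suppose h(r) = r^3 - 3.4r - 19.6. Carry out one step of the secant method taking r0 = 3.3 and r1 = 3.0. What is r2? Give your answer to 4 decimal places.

h(3.3) = 5.117000, h(3.0) = -2.800000
r2 = 3.000000 − (-2.800000)·(3.000000 − 3.300000) / (-2.800000 − 5.117000) = 3.000000 − (0.840000)/(-7.917000) = 3.106101

3.1061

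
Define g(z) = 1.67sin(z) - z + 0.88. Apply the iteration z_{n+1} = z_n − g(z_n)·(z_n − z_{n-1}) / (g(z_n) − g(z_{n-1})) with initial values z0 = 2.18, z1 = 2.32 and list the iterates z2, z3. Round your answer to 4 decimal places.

g(2.18) = 0.069574, g(2.32) = -0.217173
z2 = 2.320000 − (-0.217173)·(2.320000 − 2.180000) / (-0.217173 − 0.069574) = 2.320000 − (-0.030404)/(-0.286747) = 2.213968
g(2.213968) = 0.002361
z3 = 2.213968 − 0.002361·(2.213968 − 2.320000) / (0.002361 − (-0.217173)) = 2.213968 − (-0.000250)/(0.219535) = 2.215109

2.2140, 2.2151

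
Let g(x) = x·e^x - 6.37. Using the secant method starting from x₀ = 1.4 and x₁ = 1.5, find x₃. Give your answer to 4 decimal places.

1.4678

g(1.4) = -0.692720, g(1.5) = 0.352534
x₂ = 1.500000 − 0.352534·(1.500000 − 1.400000) / (0.352534 − (-0.692720)) = 1.500000 − (0.035253)/(1.045254) = 1.466273
g(1.466273) = -0.016558
x₃ = 1.466273 − (-0.016558)·(1.466273 − 1.500000) / (-0.016558 − 0.352534) = 1.466273 − (0.000558)/(-0.369092) = 1.467786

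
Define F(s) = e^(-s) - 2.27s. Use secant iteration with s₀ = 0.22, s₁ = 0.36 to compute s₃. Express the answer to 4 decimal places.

0.3199

F(0.22) = 0.303119, F(0.36) = -0.119524
s₂ = 0.360000 − (-0.119524)·(0.360000 − 0.220000) / (-0.119524 − 0.303119) = 0.360000 − (-0.016733)/(-0.422642) = 0.320408
F(0.320408) = -0.001473
s₃ = 0.320408 − (-0.001473)·(0.320408 − 0.360000) / (-0.001473 − (-0.119524)) = 0.320408 − (0.000058)/(0.118051) = 0.319914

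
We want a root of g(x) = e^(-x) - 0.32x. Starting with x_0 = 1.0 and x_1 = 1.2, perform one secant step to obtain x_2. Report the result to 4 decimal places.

1.0733

g(1.0) = 0.047879, g(1.2) = -0.082806
x_2 = 1.200000 − (-0.082806)·(1.200000 − 1.000000) / (-0.082806 − 0.047879) = 1.200000 − (-0.016561)/(-0.130685) = 1.073274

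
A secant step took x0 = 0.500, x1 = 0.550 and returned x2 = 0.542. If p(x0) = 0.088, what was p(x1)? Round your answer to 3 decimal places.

-0.017

The secant line through (0.500, 0.088) and (0.550, p(x1)) crosses zero at x2 = 0.542.
So (0.500, 0.088), (0.550, p(x1)), (0.542, 0) are collinear:
p(x1) = 0.088 · (0.550 − 0.542) / (0.500 − 0.542) = 0.088 · (0.00800)/(-0.04200) = -0.01676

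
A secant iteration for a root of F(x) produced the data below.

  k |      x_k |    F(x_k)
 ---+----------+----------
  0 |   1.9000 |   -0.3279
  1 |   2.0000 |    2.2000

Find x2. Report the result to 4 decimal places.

x2 = 2.0000 − 2.2000·(2.0000 − 1.9000) / (2.2000 − (-0.3279))
   = 2.0000 − (0.220000)/(2.527900) = 1.912971

1.9130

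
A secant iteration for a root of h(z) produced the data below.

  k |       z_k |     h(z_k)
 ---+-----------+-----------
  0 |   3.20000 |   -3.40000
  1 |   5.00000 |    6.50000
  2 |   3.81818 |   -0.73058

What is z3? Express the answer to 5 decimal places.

3.93759

z3 = 3.81818 − (-0.73058)·(3.81818 − 5.00000) / (-0.73058 − 6.50000)
   = 3.81818 − (0.8634141)/(-7.2305800) = 3.9375915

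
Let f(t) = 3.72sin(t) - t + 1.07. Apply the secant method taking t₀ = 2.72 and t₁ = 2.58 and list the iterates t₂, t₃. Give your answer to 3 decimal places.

2.690, 2.691

f(2.72) = -0.12772, f(2.58) = 0.47103
t₂ = 2.58000 − 0.47103·(2.58000 − 2.72000) / (0.47103 − (-0.12772)) = 2.58000 − (-0.06594)/(0.59875) = 2.69014
f(2.69014) = 0.00281
t₃ = 2.69014 − 0.00281·(2.69014 − 2.58000) / (0.00281 − 0.47103) = 2.69014 − (0.00031)/(-0.46822) = 2.69080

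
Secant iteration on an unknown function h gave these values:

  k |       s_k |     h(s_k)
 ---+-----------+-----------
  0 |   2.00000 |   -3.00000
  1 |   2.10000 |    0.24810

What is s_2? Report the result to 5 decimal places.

2.09236

s_2 = 2.10000 − 0.24810·(2.10000 − 2.00000) / (0.24810 − (-3.00000))
   = 2.10000 − (0.0248100)/(3.2481000) = 2.0923617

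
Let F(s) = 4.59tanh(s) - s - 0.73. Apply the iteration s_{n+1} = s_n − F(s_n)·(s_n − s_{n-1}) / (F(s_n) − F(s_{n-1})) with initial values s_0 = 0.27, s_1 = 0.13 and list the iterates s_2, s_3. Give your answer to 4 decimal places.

F(0.27) = 0.210038, F(0.13) = -0.266639
s_2 = 0.130000 − (-0.266639)·(0.130000 − 0.270000) / (-0.266639 − 0.210038) = 0.130000 − (0.037329)/(-0.476677) = 0.208312
F(0.208312) = 0.004245
s_3 = 0.208312 − 0.004245·(0.208312 − 0.130000) / (0.004245 − (-0.266639)) = 0.208312 − (0.000332)/(0.270884) = 0.207085

0.2083, 0.2071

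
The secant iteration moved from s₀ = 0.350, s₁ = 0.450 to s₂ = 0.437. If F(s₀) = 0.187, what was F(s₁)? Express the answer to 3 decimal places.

The secant line through (0.350, 0.187) and (0.450, F(s₁)) crosses zero at s₂ = 0.437.
So (0.350, 0.187), (0.450, F(s₁)), (0.437, 0) are collinear:
F(s₁) = 0.187 · (0.450 − 0.437) / (0.350 − 0.437) = 0.187 · (0.01300)/(-0.08700) = -0.02794

-0.028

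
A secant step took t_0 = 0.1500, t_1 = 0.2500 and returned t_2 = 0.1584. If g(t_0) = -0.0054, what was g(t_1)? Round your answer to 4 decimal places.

The secant line through (0.1500, -0.0054) and (0.2500, g(t_1)) crosses zero at t_2 = 0.1584.
So (0.1500, -0.0054), (0.2500, g(t_1)), (0.1584, 0) are collinear:
g(t_1) = -0.0054 · (0.2500 − 0.1584) / (0.1500 − 0.1584) = -0.0054 · (0.091600)/(-0.008400) = 0.058886

0.0589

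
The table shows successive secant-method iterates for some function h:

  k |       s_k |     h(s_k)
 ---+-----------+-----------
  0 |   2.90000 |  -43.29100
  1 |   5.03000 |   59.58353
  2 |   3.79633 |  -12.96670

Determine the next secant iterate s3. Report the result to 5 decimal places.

4.01682

s3 = 3.79633 − (-12.96670)·(3.79633 − 5.03000) / (-12.96670 − 59.58353)
   = 3.79633 − (15.9966288)/(-72.5502300) = 4.0168204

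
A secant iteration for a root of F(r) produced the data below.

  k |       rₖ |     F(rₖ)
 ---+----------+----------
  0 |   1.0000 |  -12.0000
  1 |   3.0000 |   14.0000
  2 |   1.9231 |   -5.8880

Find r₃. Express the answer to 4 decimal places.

r₃ = 1.9231 − (-5.8880)·(1.9231 − 3.0000) / (-5.8880 − 14.0000)
   = 1.9231 − (6.340787)/(-19.888000) = 2.241925

2.2419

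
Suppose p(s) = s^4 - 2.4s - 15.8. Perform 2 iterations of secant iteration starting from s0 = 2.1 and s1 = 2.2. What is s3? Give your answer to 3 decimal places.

2.139

p(2.1) = -1.39190, p(2.2) = 2.34560
s2 = 2.20000 − 2.34560·(2.20000 − 2.10000) / (2.34560 − (-1.39190)) = 2.20000 − (0.23456)/(3.73750) = 2.13724
p(2.13724) = -0.06457
s3 = 2.13724 − (-0.06457)·(2.13724 − 2.20000) / (-0.06457 − 2.34560) = 2.13724 − (0.00405)/(-2.41017) = 2.13892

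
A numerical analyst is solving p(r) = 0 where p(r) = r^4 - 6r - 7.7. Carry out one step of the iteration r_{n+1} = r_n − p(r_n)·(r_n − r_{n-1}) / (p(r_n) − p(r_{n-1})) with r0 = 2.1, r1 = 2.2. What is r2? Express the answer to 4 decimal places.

2.1252

p(2.1) = -0.851900, p(2.2) = 2.525600
r2 = 2.200000 − 2.525600·(2.200000 − 2.100000) / (2.525600 − (-0.851900)) = 2.200000 − (0.252560)/(3.377500) = 2.125223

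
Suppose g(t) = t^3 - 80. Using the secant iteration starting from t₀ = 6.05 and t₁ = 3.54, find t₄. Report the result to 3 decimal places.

g(6.05) = 141.44512, g(3.54) = -35.63814
t₂ = 3.54000 − (-35.63814)·(3.54000 − 6.05000) / (-35.63814 − 141.44512) = 3.54000 − (89.45172)/(-177.08326) = 4.04514
g(4.04514) = -13.80877
t₃ = 4.04514 − (-13.80877)·(4.04514 − 3.54000) / (-13.80877 − (-35.63814)) = 4.04514 − (-6.97535)/(21.82937) = 4.36468
g(4.36468) = 3.14899
t₄ = 4.36468 − 3.14899·(4.36468 − 4.04514) / (3.14899 − (-13.80877)) = 4.36468 − (1.00623)/(16.95776) = 4.30534

4.305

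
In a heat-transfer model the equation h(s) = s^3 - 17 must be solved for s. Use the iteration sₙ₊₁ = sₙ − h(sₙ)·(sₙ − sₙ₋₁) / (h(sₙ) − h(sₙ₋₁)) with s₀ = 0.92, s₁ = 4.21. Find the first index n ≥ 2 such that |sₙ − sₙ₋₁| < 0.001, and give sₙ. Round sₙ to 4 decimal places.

n = 8, sₙ = 2.5713

h(0.92) = -16.221312, h(4.21) = 57.618461
s₂ = 4.210000 − 57.618461·(3.290000)/(73.839773) = 1.642756;  |Δ| = 2.567244
h(1.642756) = -12.566783
s₃ = 1.642756 − (-12.566783)·(-2.567244)/(-70.185244) = 2.102425;  |Δ| = 0.459669
h(2.102425) = -7.706880
s₄ = 2.102425 − (-7.706880)·(0.459669)/(4.859903) = 2.831373;  |Δ| = 0.728948
h(2.831373) = 5.698189
s₅ = 2.831373 − 5.698189·(0.728948)/(13.405069) = 2.521514;  |Δ| = 0.309859
h(2.521514) = -0.968135
s₆ = 2.521514 − (-0.968135)·(-0.309859)/(-6.666324) = 2.566514;  |Δ| = 0.045000
h(2.566514) = -0.094389
s₇ = 2.566514 − (-0.094389)·(0.045000)/(0.873746) = 2.571375;  |Δ| = 0.004861
h(2.571375) = 0.001857
s₈ = 2.571375 − 0.001857·(0.004861)/(0.096245) = 2.571281;  |Δ| = 0.000094
|s₈ − s₇| = 0.000094 < 0.001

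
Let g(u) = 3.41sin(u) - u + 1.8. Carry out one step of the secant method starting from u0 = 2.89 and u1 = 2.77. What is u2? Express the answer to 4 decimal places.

g(2.89) = -0.241091, g(2.77) = 0.268170
u2 = 2.770000 − 0.268170·(2.770000 − 2.890000) / (0.268170 − (-0.241091)) = 2.770000 − (-0.032180)/(0.509262) = 2.833190

2.8332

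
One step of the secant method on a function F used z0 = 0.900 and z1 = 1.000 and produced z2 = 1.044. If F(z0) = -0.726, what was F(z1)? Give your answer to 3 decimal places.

The secant line through (0.900, -0.726) and (1.000, F(z1)) crosses zero at z2 = 1.044.
So (0.900, -0.726), (1.000, F(z1)), (1.044, 0) are collinear:
F(z1) = -0.726 · (1.000 − 1.044) / (0.900 − 1.044) = -0.726 · (-0.04400)/(-0.14400) = -0.22183

-0.222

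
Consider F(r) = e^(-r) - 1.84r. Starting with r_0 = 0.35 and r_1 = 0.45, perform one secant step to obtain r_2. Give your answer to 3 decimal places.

F(0.35) = 0.06069, F(0.45) = -0.19037
r_2 = 0.45000 − (-0.19037)·(0.45000 − 0.35000) / (-0.19037 − 0.06069) = 0.45000 − (-0.01904)/(-0.25106) = 0.37417

0.374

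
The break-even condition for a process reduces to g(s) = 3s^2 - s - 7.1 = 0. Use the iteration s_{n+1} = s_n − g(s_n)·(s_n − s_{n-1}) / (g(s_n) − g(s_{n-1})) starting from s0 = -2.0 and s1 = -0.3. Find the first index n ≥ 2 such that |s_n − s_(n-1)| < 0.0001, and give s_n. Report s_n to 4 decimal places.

g(-2.0) = 6.900000, g(-0.3) = -6.530000
s2 = -0.300000 − (-6.530000)·(1.700000)/(-13.430000) = -1.126582;  |Δ| = 0.826582
g(-1.126582) = -2.165855
s3 = -1.126582 − (-2.165855)·(-0.826582)/(4.364145) = -1.536802;  |Δ| = 0.410219
g(-1.536802) = 1.522080
s4 = -1.536802 − 1.522080·(-0.410219)/(3.687935) = -1.367496;  |Δ| = 0.169305
g(-1.367496) = -0.122364
s5 = -1.367496 − (-0.122364)·(0.169305)/(-1.644444) = -1.380095;  |Δ| = 0.012598
g(-1.380095) = -0.005923
s6 = -1.380095 − (-0.005923)·(-0.012598)/(0.116441) = -1.380735;  |Δ| = 0.000641
g(-1.380735) = 0.000025
s7 = -1.380735 − 0.000025·(-0.000641)/(0.005948) = -1.380733;  |Δ| = 0.000003
|s7 − s6| = 0.000003 < 0.0001

n = 7, s_n = -1.3807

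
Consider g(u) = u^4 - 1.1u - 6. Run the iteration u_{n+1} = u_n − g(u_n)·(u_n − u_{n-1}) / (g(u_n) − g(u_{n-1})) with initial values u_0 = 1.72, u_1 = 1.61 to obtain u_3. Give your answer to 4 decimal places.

g(1.72) = 0.860131, g(1.61) = -1.052018
u_2 = 1.610000 − (-1.052018)·(1.610000 − 1.720000) / (-1.052018 − 0.860131) = 1.610000 − (0.115722)/(-1.912148) = 1.670519
g(1.670519) = -0.049928
u_3 = 1.670519 − (-0.049928)·(1.670519 − 1.610000) / (-0.049928 − (-1.052018)) = 1.670519 − (-0.003022)/(1.002089) = 1.673535

1.6735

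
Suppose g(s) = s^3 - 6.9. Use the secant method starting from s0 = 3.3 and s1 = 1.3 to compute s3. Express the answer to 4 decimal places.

g(3.3) = 29.037000, g(1.3) = -4.703000
s2 = 1.300000 − (-4.703000)·(1.300000 − 3.300000) / (-4.703000 − 29.037000) = 1.300000 − (9.406000)/(-33.740000) = 1.578779
g(1.578779) = -2.964826
s3 = 1.578779 − (-2.964826)·(1.578779 − 1.300000) / (-2.964826 − (-4.703000)) = 1.578779 − (-0.826531)/(1.738174) = 2.054296

2.0543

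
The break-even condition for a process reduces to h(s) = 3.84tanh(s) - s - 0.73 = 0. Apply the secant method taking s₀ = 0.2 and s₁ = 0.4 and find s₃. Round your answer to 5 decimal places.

h(0.2) = -0.1720788, h(0.4) = 0.3290040
s₂ = 0.4000000 − 0.3290040·(0.4000000 − 0.2000000) / (0.3290040 − (-0.1720788)) = 0.4000000 − (0.0658008)/(0.5010828) = 0.2686828
h(0.2686828) = 0.0089283
s₃ = 0.2686828 − 0.0089283·(0.2686828 − 0.4000000) / (0.0089283 − 0.3290040) = 0.2686828 − (-0.0011724)/(-0.3200757) = 0.2650197

0.26502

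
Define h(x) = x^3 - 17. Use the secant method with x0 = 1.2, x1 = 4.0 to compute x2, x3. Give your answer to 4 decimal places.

h(1.2) = -15.272000, h(4.0) = 47.000000
x2 = 4.000000 − 47.000000·(4.000000 − 1.200000) / (47.000000 − (-15.272000)) = 4.000000 − (131.600000)/(62.272000) = 1.886691
h(1.886691) = -10.284133
x3 = 1.886691 − (-10.284133)·(1.886691 − 4.000000) / (-10.284133 − 47.000000) = 1.886691 − (21.733554)/(-57.284133) = 2.266090

1.8867, 2.2661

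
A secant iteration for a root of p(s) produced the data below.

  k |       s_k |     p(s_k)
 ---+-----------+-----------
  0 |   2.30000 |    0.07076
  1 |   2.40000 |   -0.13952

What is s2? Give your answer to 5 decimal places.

s2 = 2.40000 − (-0.13952)·(2.40000 − 2.30000) / (-0.13952 − 0.07076)
   = 2.40000 − (-0.0139520)/(-0.2102800) = 2.3336504

2.33365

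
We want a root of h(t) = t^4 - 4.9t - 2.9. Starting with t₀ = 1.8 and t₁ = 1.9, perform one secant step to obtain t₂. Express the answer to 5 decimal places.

1.85979

h(1.8) = -1.2224000, h(1.9) = 0.8221000
t₂ = 1.9000000 − 0.8221000·(1.9000000 − 1.8000000) / (0.8221000 − (-1.2224000)) = 1.9000000 − (0.0822100)/(2.0445000) = 1.8597897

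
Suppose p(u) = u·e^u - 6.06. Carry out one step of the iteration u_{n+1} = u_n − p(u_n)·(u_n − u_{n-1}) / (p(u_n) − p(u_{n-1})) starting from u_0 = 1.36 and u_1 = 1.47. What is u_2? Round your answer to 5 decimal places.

p(1.36) = -0.7611771, p(1.47) = 0.3333757
u_2 = 1.4700000 − 0.3333757·(1.4700000 − 1.3600000) / (0.3333757 − (-0.7611771)) = 1.4700000 − (0.0366713)/(1.0945528) = 1.4364965

1.43650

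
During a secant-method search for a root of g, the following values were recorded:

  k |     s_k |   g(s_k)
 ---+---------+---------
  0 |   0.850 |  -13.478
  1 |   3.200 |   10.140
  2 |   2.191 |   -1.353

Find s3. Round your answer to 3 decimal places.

s3 = 2.191 − (-1.353)·(2.191 − 3.200) / (-1.353 − 10.140)
   = 2.191 − (1.36518)/(-11.49300) = 2.30978

2.310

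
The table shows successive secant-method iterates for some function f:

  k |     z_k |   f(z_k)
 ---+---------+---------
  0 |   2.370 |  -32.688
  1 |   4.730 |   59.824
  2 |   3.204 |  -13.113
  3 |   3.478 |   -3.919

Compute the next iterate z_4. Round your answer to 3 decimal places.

3.595

z_4 = 3.478 − (-3.919)·(3.478 − 3.204) / (-3.919 − (-13.113))
   = 3.478 − (-1.07381)/(9.19400) = 3.59479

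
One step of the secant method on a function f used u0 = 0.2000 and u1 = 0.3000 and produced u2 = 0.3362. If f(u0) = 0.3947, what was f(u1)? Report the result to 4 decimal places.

The secant line through (0.2000, 0.3947) and (0.3000, f(u1)) crosses zero at u2 = 0.3362.
So (0.2000, 0.3947), (0.3000, f(u1)), (0.3362, 0) are collinear:
f(u1) = 0.3947 · (0.3000 − 0.3362) / (0.2000 − 0.3362) = 0.3947 · (-0.036200)/(-0.136200) = 0.104906

0.1049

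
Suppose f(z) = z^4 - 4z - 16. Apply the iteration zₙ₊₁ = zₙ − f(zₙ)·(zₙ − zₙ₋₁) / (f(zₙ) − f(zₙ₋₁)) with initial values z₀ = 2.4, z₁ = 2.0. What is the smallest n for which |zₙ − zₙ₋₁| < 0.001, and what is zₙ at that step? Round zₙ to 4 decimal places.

f(2.4) = 7.577600, f(2.0) = -8.000000
z₂ = 2.000000 − (-8.000000)·(-0.400000)/(-15.577600) = 2.205423;  |Δ| = 0.205423
f(2.205423) = -1.164253
z₃ = 2.205423 − (-1.164253)·(0.205423)/(6.835747) = 2.240411;  |Δ| = 0.034987
f(2.240411) = 0.233129
z₄ = 2.240411 − 0.233129·(0.034987)/(1.397382) = 2.234573;  |Δ| = 0.005837
f(2.234573) = -0.005062
z₅ = 2.234573 − (-0.005062)·(-0.005837)/(-0.238191) = 2.234698;  |Δ| = 0.000124
|z₅ − z₄| = 0.000124 < 0.001

n = 5, zₙ = 2.2347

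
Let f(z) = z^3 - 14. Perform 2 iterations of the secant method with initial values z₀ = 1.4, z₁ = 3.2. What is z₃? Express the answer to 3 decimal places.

2.314

f(1.4) = -11.25600, f(3.2) = 18.76800
z₂ = 3.20000 − 18.76800·(3.20000 − 1.40000) / (18.76800 − (-11.25600)) = 3.20000 − (33.78240)/(30.02400) = 2.07482
f(2.07482) = -5.06815
z₃ = 2.07482 − (-5.06815)·(2.07482 − 3.20000) / (-5.06815 − 18.76800) = 2.07482 − (5.70258)/(-23.83615) = 2.31406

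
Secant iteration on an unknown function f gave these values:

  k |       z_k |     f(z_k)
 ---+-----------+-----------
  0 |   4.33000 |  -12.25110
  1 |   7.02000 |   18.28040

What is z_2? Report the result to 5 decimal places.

5.40939

z_2 = 7.02000 − 18.28040·(7.02000 − 4.33000) / (18.28040 − (-12.25110))
   = 7.02000 − (49.1742760)/(30.5315000) = 5.4093921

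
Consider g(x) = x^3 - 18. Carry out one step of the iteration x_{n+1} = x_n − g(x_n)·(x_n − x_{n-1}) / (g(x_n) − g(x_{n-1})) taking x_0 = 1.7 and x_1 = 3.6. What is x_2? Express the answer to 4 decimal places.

2.2957

g(1.7) = -13.087000, g(3.6) = 28.656000
x_2 = 3.600000 − 28.656000·(3.600000 − 1.700000) / (28.656000 − (-13.087000)) = 3.600000 − (54.446400)/(41.743000) = 2.295676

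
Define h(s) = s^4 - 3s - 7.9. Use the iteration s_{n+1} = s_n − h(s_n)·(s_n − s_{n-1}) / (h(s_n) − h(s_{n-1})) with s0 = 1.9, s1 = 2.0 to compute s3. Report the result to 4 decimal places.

h(1.9) = -0.567900, h(2.0) = 2.100000
s2 = 2.000000 − 2.100000·(2.000000 − 1.900000) / (2.100000 − (-0.567900)) = 2.000000 − (0.210000)/(2.667900) = 1.921286
h(1.921286) = -0.037858
s3 = 1.921286 − (-0.037858)·(1.921286 − 2.000000) / (-0.037858 − 2.100000) = 1.921286 − (0.002980)/(-2.137858) = 1.922680

1.9227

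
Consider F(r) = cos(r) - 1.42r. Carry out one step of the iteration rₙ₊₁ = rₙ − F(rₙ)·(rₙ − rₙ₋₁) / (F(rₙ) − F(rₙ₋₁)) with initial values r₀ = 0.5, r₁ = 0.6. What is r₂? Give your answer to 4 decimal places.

0.5863

F(0.5) = 0.167583, F(0.6) = -0.026664
r₂ = 0.600000 − (-0.026664)·(0.600000 − 0.500000) / (-0.026664 − 0.167583) = 0.600000 − (-0.002666)/(-0.194247) = 0.586273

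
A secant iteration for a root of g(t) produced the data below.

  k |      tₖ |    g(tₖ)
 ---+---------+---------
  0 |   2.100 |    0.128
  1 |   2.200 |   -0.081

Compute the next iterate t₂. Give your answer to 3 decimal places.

2.161

t₂ = 2.200 − (-0.081)·(2.200 − 2.100) / (-0.081 − 0.128)
   = 2.200 − (-0.00810)/(-0.20900) = 2.16124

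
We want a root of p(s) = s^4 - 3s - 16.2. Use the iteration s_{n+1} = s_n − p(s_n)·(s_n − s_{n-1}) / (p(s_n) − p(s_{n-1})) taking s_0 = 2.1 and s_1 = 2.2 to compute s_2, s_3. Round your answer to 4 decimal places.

2.1830, 2.1840

p(2.1) = -3.051900, p(2.2) = 0.625600
s_2 = 2.200000 − 0.625600·(2.200000 − 2.100000) / (0.625600 − (-3.051900)) = 2.200000 − (0.062560)/(3.677500) = 2.182988
p(2.182988) = -0.039561
s_3 = 2.182988 − (-0.039561)·(2.182988 − 2.200000) / (-0.039561 − 0.625600) = 2.182988 − (0.000673)/(-0.665161) = 2.184000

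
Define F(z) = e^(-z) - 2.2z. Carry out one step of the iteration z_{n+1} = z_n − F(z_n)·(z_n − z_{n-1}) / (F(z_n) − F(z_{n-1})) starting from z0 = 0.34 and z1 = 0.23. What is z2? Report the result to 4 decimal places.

F(0.34) = -0.036230, F(0.23) = 0.288534
z2 = 0.230000 − 0.288534·(0.230000 − 0.340000) / (0.288534 − (-0.036230)) = 0.230000 − (-0.031739)/(0.324763) = 0.327729

0.3277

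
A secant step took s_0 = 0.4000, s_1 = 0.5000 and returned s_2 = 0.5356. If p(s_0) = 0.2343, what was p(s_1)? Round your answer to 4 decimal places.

The secant line through (0.4000, 0.2343) and (0.5000, p(s_1)) crosses zero at s_2 = 0.5356.
So (0.4000, 0.2343), (0.5000, p(s_1)), (0.5356, 0) are collinear:
p(s_1) = 0.2343 · (0.5000 − 0.5356) / (0.4000 − 0.5356) = 0.2343 · (-0.035600)/(-0.135600) = 0.061512

0.0615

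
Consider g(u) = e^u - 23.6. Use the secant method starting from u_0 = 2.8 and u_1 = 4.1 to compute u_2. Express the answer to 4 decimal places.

3.0119

g(2.8) = -7.155353, g(4.1) = 36.740288
u_2 = 4.100000 − 36.740288·(4.100000 − 2.800000) / (36.740288 − (-7.155353)) = 4.100000 − (47.762374)/(43.895641) = 3.011911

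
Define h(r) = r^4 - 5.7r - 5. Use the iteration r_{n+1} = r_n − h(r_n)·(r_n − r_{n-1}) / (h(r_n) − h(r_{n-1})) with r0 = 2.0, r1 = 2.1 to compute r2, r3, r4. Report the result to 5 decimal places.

h(2.0) = -0.4000000, h(2.1) = 2.4781000
r2 = 2.1000000 − 2.4781000·(2.1000000 − 2.0000000) / (2.4781000 − (-0.4000000)) = 2.1000000 − (0.2478100)/(2.8781000) = 2.0138981
h(2.0138981) = -0.0298238
r3 = 2.0138981 − (-0.0298238)·(2.0138981 − 2.1000000) / (-0.0298238 − 2.4781000) = 2.0138981 − (0.0025679)/(-2.5079238) = 2.0149220
h(2.0149220) = -0.0021816
r4 = 2.0149220 − (-0.0021816)·(2.0149220 − 2.0138981) / (-0.0021816 − (-0.0298238)) = 2.0149220 − (-0.0000022)/(0.0276422) = 2.0150028

2.01390, 2.01492, 2.01500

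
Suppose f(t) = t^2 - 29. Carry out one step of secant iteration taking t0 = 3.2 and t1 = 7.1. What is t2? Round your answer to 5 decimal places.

5.02136

f(3.2) = -18.7600000, f(7.1) = 21.4100000
t2 = 7.1000000 − 21.4100000·(7.1000000 − 3.2000000) / (21.4100000 − (-18.7600000)) = 7.1000000 − (83.4990000)/(40.1700000) = 5.0213592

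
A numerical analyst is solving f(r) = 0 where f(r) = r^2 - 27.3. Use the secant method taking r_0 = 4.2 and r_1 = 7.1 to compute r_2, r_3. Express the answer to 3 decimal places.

5.055, 5.199

f(4.2) = -9.66000, f(7.1) = 23.11000
r_2 = 7.10000 − 23.11000·(7.10000 − 4.20000) / (23.11000 − (-9.66000)) = 7.10000 − (67.01900)/(32.77000) = 5.05487
f(5.05487) = -1.74832
r_3 = 5.05487 − (-1.74832)·(5.05487 − 7.10000) / (-1.74832 − 23.11000) = 5.05487 − (3.57554)/(-24.85832) = 5.19870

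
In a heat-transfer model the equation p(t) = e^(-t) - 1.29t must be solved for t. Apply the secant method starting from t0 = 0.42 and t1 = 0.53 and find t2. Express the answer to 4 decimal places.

p(0.42) = 0.115247, p(0.53) = -0.095095
t2 = 0.530000 − (-0.095095)·(0.530000 − 0.420000) / (-0.095095 − 0.115247) = 0.530000 − (-0.010460)/(-0.210342) = 0.480269

0.4803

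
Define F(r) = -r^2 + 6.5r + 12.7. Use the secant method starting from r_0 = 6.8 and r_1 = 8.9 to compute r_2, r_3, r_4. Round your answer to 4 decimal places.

7.9587, 8.0640, 8.0732

F(6.8) = 10.660000, F(8.9) = -8.660000
r_2 = 8.900000 − (-8.660000)·(8.900000 − 6.800000) / (-8.660000 − 10.660000) = 8.900000 − (-18.186000)/(-19.320000) = 7.958696
F(7.958696) = 1.090685
r_3 = 7.958696 − 1.090685·(7.958696 − 8.900000) / (1.090685 − (-8.660000)) = 7.958696 − (-1.026667)/(9.750685) = 8.063987
F(8.063987) = 0.088025
r_4 = 8.063987 − 0.088025·(8.063987 − 7.958696) / (0.088025 − 1.090685) = 8.063987 − (0.009268)/(-1.002660) = 8.073231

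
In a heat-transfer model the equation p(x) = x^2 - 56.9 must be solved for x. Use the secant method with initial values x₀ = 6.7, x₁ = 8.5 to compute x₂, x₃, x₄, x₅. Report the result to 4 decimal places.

7.4901, 7.5400, 7.5432, 7.5432

p(6.7) = -12.010000, p(8.5) = 15.350000
x₂ = 8.500000 − 15.350000·(8.500000 − 6.700000) / (15.350000 − (-12.010000)) = 8.500000 − (27.630000)/(27.360000) = 7.490132
p(7.490132) = -0.797929
x₃ = 7.490132 − (-0.797929)·(7.490132 − 8.500000) / (-0.797929 − 15.350000) = 7.490132 − (0.805803)/(-16.147929) = 7.540033
p(7.540033) = -0.047904
x₄ = 7.540033 − (-0.047904)·(7.540033 − 7.490132) / (-0.047904 − (-0.797929)) = 7.540033 − (-0.002390)/(0.750025) = 7.543220
p(7.543220) = 0.000169
x₅ = 7.543220 − 0.000169·(7.543220 − 7.540033) / (0.000169 − (-0.047904)) = 7.543220 − (0.000001)/(0.048073) = 7.543209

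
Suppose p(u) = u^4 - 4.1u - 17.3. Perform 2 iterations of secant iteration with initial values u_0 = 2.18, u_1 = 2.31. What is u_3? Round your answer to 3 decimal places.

p(2.18) = -3.65269, p(2.31) = 1.70296
u_2 = 2.31000 − 1.70296·(2.31000 − 2.18000) / (1.70296 − (-3.65269)) = 2.31000 − (0.22139)/(5.35566) = 2.26866
p(2.26866) = -0.11163
u_3 = 2.26866 − (-0.11163)·(2.26866 − 2.31000) / (-0.11163 − 1.70296) = 2.26866 − (0.00461)/(-1.81459) = 2.27121

2.271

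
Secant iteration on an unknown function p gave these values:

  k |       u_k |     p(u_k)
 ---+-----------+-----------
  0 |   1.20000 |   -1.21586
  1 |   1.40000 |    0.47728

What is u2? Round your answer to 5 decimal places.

1.34362

u2 = 1.40000 − 0.47728·(1.40000 − 1.20000) / (0.47728 − (-1.21586))
   = 1.40000 − (0.0954560)/(1.6931400) = 1.3436219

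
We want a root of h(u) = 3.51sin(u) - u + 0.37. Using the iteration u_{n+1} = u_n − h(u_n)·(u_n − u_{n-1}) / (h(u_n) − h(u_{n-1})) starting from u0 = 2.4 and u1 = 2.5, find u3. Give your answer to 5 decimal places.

2.49228

h(2.4) = 0.3408758, h(2.5) = -0.0293628
u2 = 2.5000000 − (-0.0293628)·(2.5000000 − 2.4000000) / (-0.0293628 − 0.3408758) = 2.5000000 − (-0.0029363)/(-0.3702385) = 2.4920692
h(2.4920692) = 0.0008031
u3 = 2.4920692 − 0.0008031·(2.4920692 − 2.5000000) / (0.0008031 − (-0.0293628)) = 2.4920692 − (-0.0000064)/(0.0301659) = 2.4922804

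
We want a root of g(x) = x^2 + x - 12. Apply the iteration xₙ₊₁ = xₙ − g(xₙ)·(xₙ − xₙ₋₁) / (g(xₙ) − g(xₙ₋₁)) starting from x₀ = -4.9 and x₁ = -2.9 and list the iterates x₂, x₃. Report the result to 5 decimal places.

g(-4.9) = 7.1100000, g(-2.9) = -6.4900000
x₂ = -2.9000000 − (-6.4900000)·(-2.9000000 − (-4.9000000)) / (-6.4900000 − 7.1100000) = -2.9000000 − (-12.9800000)/(-13.6000000) = -3.8544118
g(-3.8544118) = -0.9979217
x₃ = -3.8544118 − (-0.9979217)·(-3.8544118 − (-2.9000000)) / (-0.9979217 − (-6.4900000)) = -3.8544118 − (0.9524282)/(5.4920783) = -4.0278303

-3.85441, -4.02783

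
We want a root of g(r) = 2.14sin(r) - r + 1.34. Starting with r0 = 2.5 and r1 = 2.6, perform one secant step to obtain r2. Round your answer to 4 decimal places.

g(2.5) = 0.120730, g(2.6) = -0.156827
r2 = 2.600000 − (-0.156827)·(2.600000 − 2.500000) / (-0.156827 − 0.120730) = 2.600000 − (-0.015683)/(-0.277557) = 2.543497

2.5435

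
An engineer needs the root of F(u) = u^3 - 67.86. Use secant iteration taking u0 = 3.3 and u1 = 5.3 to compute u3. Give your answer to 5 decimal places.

F(3.3) = -31.9230000, F(5.3) = 81.0170000
u2 = 5.3000000 − 81.0170000·(5.3000000 − 3.3000000) / (81.0170000 − (-31.9230000)) = 5.3000000 − (162.0340000)/(112.9400000) = 3.8653090
F(3.8653090) = -10.1099109
u3 = 3.8653090 − (-10.1099109)·(3.8653090 − 5.3000000) / (-10.1099109 − 81.0170000) = 3.8653090 − (14.5045981)/(-91.1269109) = 4.0244782

4.02448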